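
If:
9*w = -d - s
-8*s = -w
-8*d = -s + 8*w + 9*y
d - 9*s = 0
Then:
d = 0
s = 0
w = 0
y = 0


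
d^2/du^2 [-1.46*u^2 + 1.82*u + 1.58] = -2.92000000000000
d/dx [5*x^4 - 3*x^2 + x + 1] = 20*x^3 - 6*x + 1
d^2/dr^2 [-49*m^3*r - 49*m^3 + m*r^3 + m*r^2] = 2*m*(3*r + 1)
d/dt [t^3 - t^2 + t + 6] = 3*t^2 - 2*t + 1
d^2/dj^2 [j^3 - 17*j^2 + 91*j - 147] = 6*j - 34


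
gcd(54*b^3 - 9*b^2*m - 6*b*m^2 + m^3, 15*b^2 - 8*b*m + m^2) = 3*b - m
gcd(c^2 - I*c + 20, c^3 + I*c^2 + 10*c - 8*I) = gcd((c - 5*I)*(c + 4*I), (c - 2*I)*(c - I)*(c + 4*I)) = c + 4*I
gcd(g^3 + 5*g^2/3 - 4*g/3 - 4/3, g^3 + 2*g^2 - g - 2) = g^2 + g - 2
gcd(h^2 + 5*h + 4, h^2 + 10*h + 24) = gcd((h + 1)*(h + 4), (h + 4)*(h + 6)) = h + 4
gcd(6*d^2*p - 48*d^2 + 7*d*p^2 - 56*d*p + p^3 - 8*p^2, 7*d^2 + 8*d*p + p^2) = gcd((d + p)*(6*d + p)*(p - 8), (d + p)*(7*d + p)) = d + p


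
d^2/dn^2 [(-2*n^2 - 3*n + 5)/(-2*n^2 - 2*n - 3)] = 4*(2*n^3 - 48*n^2 - 57*n + 5)/(8*n^6 + 24*n^5 + 60*n^4 + 80*n^3 + 90*n^2 + 54*n + 27)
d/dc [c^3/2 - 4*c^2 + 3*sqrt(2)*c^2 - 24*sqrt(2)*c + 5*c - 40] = 3*c^2/2 - 8*c + 6*sqrt(2)*c - 24*sqrt(2) + 5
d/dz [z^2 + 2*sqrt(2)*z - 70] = 2*z + 2*sqrt(2)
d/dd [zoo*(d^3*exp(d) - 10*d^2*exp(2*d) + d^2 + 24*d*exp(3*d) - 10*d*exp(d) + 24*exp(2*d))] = zoo*(d^3*exp(d) + d^2*exp(2*d) + d^2*exp(d) + d*exp(3*d) + d*exp(2*d) + d*exp(d) + d + exp(3*d) + exp(2*d) + exp(d))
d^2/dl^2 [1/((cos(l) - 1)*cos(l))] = (-(1 - cos(2*l))^2 - 15*cos(l)/4 - 3*cos(2*l)/2 + 3*cos(3*l)/4 + 9/2)/((cos(l) - 1)^3*cos(l)^3)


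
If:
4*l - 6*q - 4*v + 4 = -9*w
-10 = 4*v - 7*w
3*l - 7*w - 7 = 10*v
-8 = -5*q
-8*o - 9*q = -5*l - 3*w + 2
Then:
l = -719/520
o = -11241/4160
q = 8/5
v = -1571/1040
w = 147/260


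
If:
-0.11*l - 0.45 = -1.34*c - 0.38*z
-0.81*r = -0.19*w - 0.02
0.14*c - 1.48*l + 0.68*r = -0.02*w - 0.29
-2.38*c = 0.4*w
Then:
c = 0.335563873945041 - 0.269699114128423*z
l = 0.169119882435569*z - 0.00313099012404547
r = 0.376413393237263*z - 0.443648098141813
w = 1.60470972906412*z - 1.99660504997299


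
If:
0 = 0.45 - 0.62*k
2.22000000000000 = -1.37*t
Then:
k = 0.73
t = -1.62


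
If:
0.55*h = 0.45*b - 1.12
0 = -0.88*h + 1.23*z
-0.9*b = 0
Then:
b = 0.00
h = -2.04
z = -1.46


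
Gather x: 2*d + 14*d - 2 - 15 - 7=16*d - 24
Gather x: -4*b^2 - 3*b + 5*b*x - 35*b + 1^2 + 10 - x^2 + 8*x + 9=-4*b^2 - 38*b - x^2 + x*(5*b + 8) + 20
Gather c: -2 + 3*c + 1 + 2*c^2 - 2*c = 2*c^2 + c - 1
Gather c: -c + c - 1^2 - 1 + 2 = 0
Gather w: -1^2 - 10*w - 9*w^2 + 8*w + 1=-9*w^2 - 2*w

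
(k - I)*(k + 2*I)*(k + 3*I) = k^3 + 4*I*k^2 - k + 6*I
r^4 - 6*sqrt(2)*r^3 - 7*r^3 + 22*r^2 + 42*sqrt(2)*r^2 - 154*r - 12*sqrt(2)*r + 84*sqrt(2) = (r - 7)*(r - 3*sqrt(2))*(r - 2*sqrt(2))*(r - sqrt(2))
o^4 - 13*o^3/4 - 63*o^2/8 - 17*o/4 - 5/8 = (o - 5)*(o + 1/4)*(o + 1/2)*(o + 1)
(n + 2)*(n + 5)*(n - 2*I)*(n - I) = n^4 + 7*n^3 - 3*I*n^3 + 8*n^2 - 21*I*n^2 - 14*n - 30*I*n - 20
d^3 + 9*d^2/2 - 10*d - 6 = (d - 2)*(d + 1/2)*(d + 6)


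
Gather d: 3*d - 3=3*d - 3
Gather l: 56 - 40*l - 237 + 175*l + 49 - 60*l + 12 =75*l - 120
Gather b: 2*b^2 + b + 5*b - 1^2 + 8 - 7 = 2*b^2 + 6*b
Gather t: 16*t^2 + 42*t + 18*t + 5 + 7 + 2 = 16*t^2 + 60*t + 14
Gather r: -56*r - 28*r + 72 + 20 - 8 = 84 - 84*r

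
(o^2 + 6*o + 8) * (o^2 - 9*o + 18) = o^4 - 3*o^3 - 28*o^2 + 36*o + 144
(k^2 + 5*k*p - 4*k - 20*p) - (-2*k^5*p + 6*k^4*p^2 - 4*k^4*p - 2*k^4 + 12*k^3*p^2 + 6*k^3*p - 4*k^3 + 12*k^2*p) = 2*k^5*p - 6*k^4*p^2 + 4*k^4*p + 2*k^4 - 12*k^3*p^2 - 6*k^3*p + 4*k^3 - 12*k^2*p + k^2 + 5*k*p - 4*k - 20*p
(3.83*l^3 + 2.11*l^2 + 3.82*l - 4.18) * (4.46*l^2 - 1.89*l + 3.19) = 17.0818*l^5 + 2.1719*l^4 + 25.267*l^3 - 19.1317*l^2 + 20.086*l - 13.3342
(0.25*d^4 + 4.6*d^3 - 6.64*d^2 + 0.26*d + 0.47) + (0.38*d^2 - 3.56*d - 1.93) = 0.25*d^4 + 4.6*d^3 - 6.26*d^2 - 3.3*d - 1.46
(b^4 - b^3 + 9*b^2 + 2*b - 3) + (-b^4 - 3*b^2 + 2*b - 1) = -b^3 + 6*b^2 + 4*b - 4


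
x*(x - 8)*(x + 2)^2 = x^4 - 4*x^3 - 28*x^2 - 32*x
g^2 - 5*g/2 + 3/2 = (g - 3/2)*(g - 1)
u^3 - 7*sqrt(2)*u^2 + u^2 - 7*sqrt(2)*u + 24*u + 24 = (u + 1)*(u - 4*sqrt(2))*(u - 3*sqrt(2))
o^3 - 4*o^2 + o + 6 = (o - 3)*(o - 2)*(o + 1)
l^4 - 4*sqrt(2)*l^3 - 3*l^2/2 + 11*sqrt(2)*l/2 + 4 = (l - 4*sqrt(2))*(l - sqrt(2))*(l + sqrt(2)/2)^2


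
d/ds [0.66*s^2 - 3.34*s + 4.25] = 1.32*s - 3.34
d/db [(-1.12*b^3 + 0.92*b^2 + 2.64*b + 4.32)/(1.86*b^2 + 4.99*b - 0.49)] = (-2.0832*b^4 - 11.1776*b^3 + 1.3268*b^2 - 16.972*b - 22.8504)/(3.4596*b^4 + 18.5628*b^3 + 23.0773*b^2 - 4.8902*b + 0.2401)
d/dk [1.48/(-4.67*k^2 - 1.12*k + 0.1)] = (13.8232*k + 1.6576)/(4.67*k^2 + 1.12*k - 0.1)^2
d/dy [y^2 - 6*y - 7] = 2*y - 6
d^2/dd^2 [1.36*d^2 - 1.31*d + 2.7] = 2.72000000000000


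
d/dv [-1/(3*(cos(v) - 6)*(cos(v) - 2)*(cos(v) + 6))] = (3*sin(v)^2 + 4*cos(v) + 33)*sin(v)/(3*(cos(v) - 6)^2*(cos(v) - 2)^2*(cos(v) + 6)^2)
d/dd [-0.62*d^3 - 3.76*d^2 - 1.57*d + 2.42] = -1.86*d^2 - 7.52*d - 1.57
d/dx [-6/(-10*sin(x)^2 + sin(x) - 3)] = 6*(1 - 20*sin(x))*cos(x)/(10*sin(x)^2 - sin(x) + 3)^2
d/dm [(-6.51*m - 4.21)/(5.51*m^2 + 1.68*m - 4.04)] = (35.8701*m^2 + 46.3942*m + 33.3732)/(30.3601*m^4 + 18.5136*m^3 - 41.6984*m^2 - 13.5744*m + 16.3216)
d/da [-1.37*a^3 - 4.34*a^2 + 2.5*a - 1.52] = -4.11*a^2 - 8.68*a + 2.5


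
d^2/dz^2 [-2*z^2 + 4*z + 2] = -4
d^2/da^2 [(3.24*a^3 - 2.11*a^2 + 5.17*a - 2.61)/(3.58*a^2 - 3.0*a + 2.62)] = (5.6843418860808e-14*a^5 + 84.7389680000001*a^3 - 234.757488*a^2 + 10.6771440000001*a + 54.286144)/(45.882712*a^6 - 115.3476*a^5 + 197.396904*a^4 - 195.8328*a^3 + 144.463656*a^2 - 61.7796*a + 17.984728)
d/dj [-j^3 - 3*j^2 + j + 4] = -3*j^2 - 6*j + 1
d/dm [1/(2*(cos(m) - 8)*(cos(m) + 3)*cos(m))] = (3*sin(m) - 24*sin(m)/cos(m)^2 - 10*tan(m))/(2*(cos(m) - 8)^2*(cos(m) + 3)^2)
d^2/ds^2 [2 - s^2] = -2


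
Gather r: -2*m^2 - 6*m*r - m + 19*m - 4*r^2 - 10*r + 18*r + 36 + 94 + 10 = -2*m^2 + 18*m - 4*r^2 + r*(8 - 6*m) + 140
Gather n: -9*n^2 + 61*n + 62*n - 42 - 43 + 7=-9*n^2 + 123*n - 78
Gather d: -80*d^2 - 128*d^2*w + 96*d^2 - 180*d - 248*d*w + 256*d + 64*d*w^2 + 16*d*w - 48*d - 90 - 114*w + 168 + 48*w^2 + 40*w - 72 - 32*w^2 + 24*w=d^2*(16 - 128*w) + d*(64*w^2 - 232*w + 28) + 16*w^2 - 50*w + 6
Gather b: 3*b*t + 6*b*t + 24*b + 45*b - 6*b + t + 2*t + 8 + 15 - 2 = b*(9*t + 63) + 3*t + 21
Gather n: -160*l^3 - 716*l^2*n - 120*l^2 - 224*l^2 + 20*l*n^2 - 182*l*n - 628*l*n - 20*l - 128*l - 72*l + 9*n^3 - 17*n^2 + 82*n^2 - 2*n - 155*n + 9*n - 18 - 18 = -160*l^3 - 344*l^2 - 220*l + 9*n^3 + n^2*(20*l + 65) + n*(-716*l^2 - 810*l - 148) - 36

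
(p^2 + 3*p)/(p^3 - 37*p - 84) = p/(p^2 - 3*p - 28)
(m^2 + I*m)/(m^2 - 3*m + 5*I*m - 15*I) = m*(m + I)/(m^2 + m*(-3 + 5*I) - 15*I)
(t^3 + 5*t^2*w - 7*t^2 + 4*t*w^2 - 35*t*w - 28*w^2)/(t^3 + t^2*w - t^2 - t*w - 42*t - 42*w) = (t + 4*w)/(t + 6)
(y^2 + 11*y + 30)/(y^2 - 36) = (y + 5)/(y - 6)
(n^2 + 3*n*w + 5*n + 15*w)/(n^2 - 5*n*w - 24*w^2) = (-n - 5)/(-n + 8*w)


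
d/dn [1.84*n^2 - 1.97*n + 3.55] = 3.68*n - 1.97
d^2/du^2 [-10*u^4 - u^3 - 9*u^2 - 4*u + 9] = -120*u^2 - 6*u - 18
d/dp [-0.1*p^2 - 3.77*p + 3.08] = -0.2*p - 3.77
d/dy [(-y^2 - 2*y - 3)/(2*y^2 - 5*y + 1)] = (9*y^2 + 10*y - 17)/(4*y^4 - 20*y^3 + 29*y^2 - 10*y + 1)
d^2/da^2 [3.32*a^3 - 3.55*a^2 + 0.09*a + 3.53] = 19.92*a - 7.1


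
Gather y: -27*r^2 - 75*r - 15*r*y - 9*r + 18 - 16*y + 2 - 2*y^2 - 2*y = -27*r^2 - 84*r - 2*y^2 + y*(-15*r - 18) + 20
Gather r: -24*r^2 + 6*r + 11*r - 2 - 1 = -24*r^2 + 17*r - 3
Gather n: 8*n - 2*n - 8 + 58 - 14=6*n + 36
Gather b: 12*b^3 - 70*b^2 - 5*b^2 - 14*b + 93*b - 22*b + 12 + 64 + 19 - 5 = 12*b^3 - 75*b^2 + 57*b + 90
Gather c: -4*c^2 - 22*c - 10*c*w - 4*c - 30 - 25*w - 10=-4*c^2 + c*(-10*w - 26) - 25*w - 40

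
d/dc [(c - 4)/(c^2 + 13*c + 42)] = (c^2 + 13*c - (c - 4)*(2*c + 13) + 42)/(c^2 + 13*c + 42)^2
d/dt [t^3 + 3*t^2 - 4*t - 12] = 3*t^2 + 6*t - 4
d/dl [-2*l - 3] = -2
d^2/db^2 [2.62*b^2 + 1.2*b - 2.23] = 5.24000000000000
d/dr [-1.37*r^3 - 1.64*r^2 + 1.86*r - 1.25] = -4.11*r^2 - 3.28*r + 1.86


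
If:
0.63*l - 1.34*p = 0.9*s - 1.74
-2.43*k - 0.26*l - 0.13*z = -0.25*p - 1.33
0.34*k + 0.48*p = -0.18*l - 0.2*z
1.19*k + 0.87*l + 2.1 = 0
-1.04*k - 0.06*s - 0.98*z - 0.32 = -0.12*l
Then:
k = 1.24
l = -4.12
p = 1.48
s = -3.15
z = -1.96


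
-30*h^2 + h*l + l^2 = (-5*h + l)*(6*h + l)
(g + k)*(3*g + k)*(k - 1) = 3*g^2*k - 3*g^2 + 4*g*k^2 - 4*g*k + k^3 - k^2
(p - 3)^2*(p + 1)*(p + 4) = p^4 - p^3 - 17*p^2 + 21*p + 36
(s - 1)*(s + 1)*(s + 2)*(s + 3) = s^4 + 5*s^3 + 5*s^2 - 5*s - 6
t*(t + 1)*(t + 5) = t^3 + 6*t^2 + 5*t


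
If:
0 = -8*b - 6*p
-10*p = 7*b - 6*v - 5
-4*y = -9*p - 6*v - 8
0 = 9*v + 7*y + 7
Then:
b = 57/499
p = -76/499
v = -476/499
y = 113/499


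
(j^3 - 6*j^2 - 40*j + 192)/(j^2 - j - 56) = (j^2 + 2*j - 24)/(j + 7)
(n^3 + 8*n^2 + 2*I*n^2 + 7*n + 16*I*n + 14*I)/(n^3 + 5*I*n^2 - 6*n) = (n^2 + 8*n + 7)/(n*(n + 3*I))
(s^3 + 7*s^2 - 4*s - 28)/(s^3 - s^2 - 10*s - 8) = (s^2 + 5*s - 14)/(s^2 - 3*s - 4)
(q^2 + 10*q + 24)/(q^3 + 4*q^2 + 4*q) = (q^2 + 10*q + 24)/(q*(q^2 + 4*q + 4))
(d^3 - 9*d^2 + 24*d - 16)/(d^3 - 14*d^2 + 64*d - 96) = (d - 1)/(d - 6)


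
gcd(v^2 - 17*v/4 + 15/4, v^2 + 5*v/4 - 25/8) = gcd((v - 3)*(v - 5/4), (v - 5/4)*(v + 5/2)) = v - 5/4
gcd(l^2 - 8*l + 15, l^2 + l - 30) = l - 5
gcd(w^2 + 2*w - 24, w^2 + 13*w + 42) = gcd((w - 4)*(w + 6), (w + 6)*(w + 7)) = w + 6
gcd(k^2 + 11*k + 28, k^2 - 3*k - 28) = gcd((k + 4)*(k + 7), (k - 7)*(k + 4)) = k + 4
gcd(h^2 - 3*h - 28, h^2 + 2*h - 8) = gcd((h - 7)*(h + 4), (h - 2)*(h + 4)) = h + 4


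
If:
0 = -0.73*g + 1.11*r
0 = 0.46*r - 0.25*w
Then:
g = 0.826384752829065*w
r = 0.543478260869565*w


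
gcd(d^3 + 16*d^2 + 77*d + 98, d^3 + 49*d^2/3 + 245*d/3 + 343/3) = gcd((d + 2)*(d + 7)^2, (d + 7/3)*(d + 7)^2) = d^2 + 14*d + 49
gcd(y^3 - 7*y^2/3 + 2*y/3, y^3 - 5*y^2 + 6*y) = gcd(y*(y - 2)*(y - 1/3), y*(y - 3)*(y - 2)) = y^2 - 2*y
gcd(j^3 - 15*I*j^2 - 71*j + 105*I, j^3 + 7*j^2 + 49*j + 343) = j - 7*I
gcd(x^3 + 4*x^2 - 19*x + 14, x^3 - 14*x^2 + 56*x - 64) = x - 2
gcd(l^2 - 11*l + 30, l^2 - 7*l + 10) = l - 5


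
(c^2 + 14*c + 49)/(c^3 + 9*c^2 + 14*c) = (c + 7)/(c*(c + 2))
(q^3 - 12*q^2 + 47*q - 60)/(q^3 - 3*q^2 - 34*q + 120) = (q - 3)/(q + 6)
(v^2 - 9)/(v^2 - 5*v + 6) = (v + 3)/(v - 2)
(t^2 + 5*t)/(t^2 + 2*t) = (t + 5)/(t + 2)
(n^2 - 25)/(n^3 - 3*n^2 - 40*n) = (n - 5)/(n*(n - 8))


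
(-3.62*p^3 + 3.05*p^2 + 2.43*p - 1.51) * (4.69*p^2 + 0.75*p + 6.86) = -16.9778*p^5 + 11.5895*p^4 - 11.149*p^3 + 15.6636*p^2 + 15.5373*p - 10.3586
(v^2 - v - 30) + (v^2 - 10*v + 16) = 2*v^2 - 11*v - 14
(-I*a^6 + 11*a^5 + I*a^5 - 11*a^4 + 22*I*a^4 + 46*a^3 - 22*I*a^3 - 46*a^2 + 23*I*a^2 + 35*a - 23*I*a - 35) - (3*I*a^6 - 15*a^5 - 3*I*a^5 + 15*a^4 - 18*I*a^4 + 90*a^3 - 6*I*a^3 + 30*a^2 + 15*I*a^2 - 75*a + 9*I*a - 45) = -4*I*a^6 + 26*a^5 + 4*I*a^5 - 26*a^4 + 40*I*a^4 - 44*a^3 - 16*I*a^3 - 76*a^2 + 8*I*a^2 + 110*a - 32*I*a + 10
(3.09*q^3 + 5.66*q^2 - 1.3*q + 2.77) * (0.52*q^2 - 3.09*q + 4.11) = 1.6068*q^5 - 6.6049*q^4 - 5.4655*q^3 + 28.72*q^2 - 13.9023*q + 11.3847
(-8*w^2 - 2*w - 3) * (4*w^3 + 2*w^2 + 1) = -32*w^5 - 24*w^4 - 16*w^3 - 14*w^2 - 2*w - 3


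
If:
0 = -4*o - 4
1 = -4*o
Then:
No Solution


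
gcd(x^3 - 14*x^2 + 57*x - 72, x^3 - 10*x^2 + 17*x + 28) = 1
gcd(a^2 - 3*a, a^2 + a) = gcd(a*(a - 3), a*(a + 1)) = a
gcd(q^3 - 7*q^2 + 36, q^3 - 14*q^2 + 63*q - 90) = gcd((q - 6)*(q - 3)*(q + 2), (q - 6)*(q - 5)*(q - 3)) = q^2 - 9*q + 18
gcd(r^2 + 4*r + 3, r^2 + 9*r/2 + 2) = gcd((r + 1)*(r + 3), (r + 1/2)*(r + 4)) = 1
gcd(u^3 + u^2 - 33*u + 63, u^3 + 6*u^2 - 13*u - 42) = u^2 + 4*u - 21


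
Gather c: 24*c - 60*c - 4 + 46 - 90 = -36*c - 48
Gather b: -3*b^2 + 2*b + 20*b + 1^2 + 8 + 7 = -3*b^2 + 22*b + 16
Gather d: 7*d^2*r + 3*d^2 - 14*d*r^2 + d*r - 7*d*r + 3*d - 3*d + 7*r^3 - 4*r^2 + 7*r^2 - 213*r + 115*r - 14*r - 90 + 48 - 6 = d^2*(7*r + 3) + d*(-14*r^2 - 6*r) + 7*r^3 + 3*r^2 - 112*r - 48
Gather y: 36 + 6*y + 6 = 6*y + 42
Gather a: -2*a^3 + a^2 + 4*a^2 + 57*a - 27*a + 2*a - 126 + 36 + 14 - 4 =-2*a^3 + 5*a^2 + 32*a - 80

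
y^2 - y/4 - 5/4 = (y - 5/4)*(y + 1)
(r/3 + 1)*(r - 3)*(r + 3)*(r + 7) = r^4/3 + 10*r^3/3 + 4*r^2 - 30*r - 63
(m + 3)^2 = m^2 + 6*m + 9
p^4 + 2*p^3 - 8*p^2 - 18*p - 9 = (p - 3)*(p + 1)^2*(p + 3)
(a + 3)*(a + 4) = a^2 + 7*a + 12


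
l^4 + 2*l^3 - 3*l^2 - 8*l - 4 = (l - 2)*(l + 1)^2*(l + 2)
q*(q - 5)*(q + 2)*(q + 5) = q^4 + 2*q^3 - 25*q^2 - 50*q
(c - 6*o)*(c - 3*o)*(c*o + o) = c^3*o - 9*c^2*o^2 + c^2*o + 18*c*o^3 - 9*c*o^2 + 18*o^3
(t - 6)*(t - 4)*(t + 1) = t^3 - 9*t^2 + 14*t + 24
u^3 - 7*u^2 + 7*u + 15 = (u - 5)*(u - 3)*(u + 1)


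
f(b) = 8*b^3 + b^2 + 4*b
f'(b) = 24*b^2 + 2*b + 4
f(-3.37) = -308.31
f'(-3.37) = 269.83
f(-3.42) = -322.00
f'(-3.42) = 277.87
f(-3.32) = -295.01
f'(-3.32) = 261.90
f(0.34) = 1.79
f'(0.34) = 7.45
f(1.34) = 26.40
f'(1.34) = 49.77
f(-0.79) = -6.48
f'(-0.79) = 17.40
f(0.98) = 12.41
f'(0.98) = 29.01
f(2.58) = 154.36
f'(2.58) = 168.91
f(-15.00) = -26835.00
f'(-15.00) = 5374.00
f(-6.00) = -1716.00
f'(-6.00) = 856.00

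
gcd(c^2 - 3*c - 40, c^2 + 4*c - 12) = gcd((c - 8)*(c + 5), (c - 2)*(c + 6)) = 1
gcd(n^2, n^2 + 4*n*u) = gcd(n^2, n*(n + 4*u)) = n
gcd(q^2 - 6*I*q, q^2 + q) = q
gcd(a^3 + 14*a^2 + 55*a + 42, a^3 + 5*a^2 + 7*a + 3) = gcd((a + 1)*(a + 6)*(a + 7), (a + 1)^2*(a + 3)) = a + 1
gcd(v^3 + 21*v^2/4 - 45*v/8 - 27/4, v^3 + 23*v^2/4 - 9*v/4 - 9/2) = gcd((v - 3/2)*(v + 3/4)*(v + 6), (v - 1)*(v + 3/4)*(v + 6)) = v^2 + 27*v/4 + 9/2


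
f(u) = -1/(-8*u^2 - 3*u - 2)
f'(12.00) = 0.00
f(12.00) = 0.00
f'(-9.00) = 0.00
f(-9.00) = 0.00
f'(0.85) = -0.16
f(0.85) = 0.10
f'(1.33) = -0.06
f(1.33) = 0.05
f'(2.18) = -0.02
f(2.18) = 0.02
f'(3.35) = -0.01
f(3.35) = 0.01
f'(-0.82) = 0.42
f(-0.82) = 0.20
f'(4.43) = -0.00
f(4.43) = 0.01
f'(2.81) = -0.01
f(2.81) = 0.01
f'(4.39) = -0.00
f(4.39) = 0.01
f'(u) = -(16*u + 3)/(-8*u^2 - 3*u - 2)^2 = (-16*u - 3)/(8*u^2 + 3*u + 2)^2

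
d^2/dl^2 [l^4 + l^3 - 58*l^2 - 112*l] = 12*l^2 + 6*l - 116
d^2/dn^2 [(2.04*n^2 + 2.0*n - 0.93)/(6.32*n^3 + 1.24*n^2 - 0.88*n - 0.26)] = (162.964992*n^6 + 479.3088*n^5 - 283.6416*n^4 - 36.832896*n^3 + 65.836896*n^2 + 0.788639999999999*n - 2.67944)/(252.435968*n^9 + 148.585728*n^8 - 76.29504*n^7 - 70.626752*n^6 - 1.602048*n^5 + 10.357536*n^4 + 2.302496*n^3 - 0.35256*n^2 - 0.178464*n - 0.017576)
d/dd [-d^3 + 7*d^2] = d*(14 - 3*d)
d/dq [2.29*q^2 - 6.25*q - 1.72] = 4.58*q - 6.25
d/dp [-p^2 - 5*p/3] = -2*p - 5/3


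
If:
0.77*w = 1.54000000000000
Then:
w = 2.00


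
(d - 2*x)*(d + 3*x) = d^2 + d*x - 6*x^2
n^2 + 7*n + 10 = (n + 2)*(n + 5)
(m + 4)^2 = m^2 + 8*m + 16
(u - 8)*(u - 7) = u^2 - 15*u + 56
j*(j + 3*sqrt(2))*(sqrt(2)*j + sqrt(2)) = sqrt(2)*j^3 + sqrt(2)*j^2 + 6*j^2 + 6*j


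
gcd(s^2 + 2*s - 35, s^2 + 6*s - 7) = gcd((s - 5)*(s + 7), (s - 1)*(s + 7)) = s + 7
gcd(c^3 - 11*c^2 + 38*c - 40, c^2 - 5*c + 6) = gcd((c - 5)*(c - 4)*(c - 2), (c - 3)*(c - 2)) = c - 2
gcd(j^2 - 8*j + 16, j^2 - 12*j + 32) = j - 4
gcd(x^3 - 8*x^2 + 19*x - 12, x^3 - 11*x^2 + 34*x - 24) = x^2 - 5*x + 4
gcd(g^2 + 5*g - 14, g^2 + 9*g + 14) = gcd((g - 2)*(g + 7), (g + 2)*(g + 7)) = g + 7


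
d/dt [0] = 0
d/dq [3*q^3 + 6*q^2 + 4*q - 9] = 9*q^2 + 12*q + 4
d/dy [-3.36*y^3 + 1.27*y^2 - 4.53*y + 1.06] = -10.08*y^2 + 2.54*y - 4.53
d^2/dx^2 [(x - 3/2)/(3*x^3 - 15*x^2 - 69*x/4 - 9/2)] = 4*(8*x^3 - 72*x^2 + 312*x - 501)/(16*x^7 - 256*x^6 + 1176*x^5 - 424*x^4 - 4463*x^3 - 4338*x^2 - 1620*x - 216)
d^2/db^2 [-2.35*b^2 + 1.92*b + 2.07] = -4.70000000000000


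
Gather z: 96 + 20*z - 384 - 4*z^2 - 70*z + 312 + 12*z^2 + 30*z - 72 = 8*z^2 - 20*z - 48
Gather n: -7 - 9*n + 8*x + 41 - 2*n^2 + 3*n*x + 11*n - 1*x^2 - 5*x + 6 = -2*n^2 + n*(3*x + 2) - x^2 + 3*x + 40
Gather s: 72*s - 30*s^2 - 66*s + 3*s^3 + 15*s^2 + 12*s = 3*s^3 - 15*s^2 + 18*s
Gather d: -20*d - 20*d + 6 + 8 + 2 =16 - 40*d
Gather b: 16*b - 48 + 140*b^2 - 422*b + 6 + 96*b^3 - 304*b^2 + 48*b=96*b^3 - 164*b^2 - 358*b - 42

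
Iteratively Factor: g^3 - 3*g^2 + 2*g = (g - 1)*(g^2 - 2*g) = g*(g - 1)*(g - 2)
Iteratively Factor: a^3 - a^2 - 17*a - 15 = (a + 3)*(a^2 - 4*a - 5) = (a - 5)*(a + 3)*(a + 1)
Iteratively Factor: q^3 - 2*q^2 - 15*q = (q + 3)*(q^2 - 5*q) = q*(q + 3)*(q - 5)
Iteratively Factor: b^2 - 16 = (b - 4)*(b + 4)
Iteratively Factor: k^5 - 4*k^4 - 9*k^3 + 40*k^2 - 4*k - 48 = (k + 1)*(k^4 - 5*k^3 - 4*k^2 + 44*k - 48) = (k - 2)*(k + 1)*(k^3 - 3*k^2 - 10*k + 24) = (k - 2)^2*(k + 1)*(k^2 - k - 12) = (k - 4)*(k - 2)^2*(k + 1)*(k + 3)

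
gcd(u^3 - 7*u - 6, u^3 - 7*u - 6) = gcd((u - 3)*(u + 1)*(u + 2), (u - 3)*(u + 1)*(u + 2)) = u^3 - 7*u - 6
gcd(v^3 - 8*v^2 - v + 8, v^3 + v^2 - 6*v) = 1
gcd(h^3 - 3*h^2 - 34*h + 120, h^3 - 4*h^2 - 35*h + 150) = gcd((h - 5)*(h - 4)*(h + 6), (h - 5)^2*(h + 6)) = h^2 + h - 30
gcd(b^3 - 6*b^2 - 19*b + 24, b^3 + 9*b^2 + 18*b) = b + 3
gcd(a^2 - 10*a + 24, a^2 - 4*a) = a - 4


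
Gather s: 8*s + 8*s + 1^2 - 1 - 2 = 16*s - 2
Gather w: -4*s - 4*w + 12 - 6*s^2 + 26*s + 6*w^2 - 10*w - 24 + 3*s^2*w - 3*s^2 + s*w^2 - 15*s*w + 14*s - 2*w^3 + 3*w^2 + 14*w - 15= -9*s^2 + 36*s - 2*w^3 + w^2*(s + 9) + w*(3*s^2 - 15*s) - 27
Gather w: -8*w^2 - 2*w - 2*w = -8*w^2 - 4*w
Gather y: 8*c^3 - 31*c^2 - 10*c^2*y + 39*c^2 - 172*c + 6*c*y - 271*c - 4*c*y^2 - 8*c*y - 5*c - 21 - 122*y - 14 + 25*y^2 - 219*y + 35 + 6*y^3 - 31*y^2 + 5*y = 8*c^3 + 8*c^2 - 448*c + 6*y^3 + y^2*(-4*c - 6) + y*(-10*c^2 - 2*c - 336)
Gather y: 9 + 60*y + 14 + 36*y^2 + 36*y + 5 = 36*y^2 + 96*y + 28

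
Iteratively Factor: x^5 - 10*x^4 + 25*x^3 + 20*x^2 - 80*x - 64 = (x - 4)*(x^4 - 6*x^3 + x^2 + 24*x + 16) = (x - 4)*(x + 1)*(x^3 - 7*x^2 + 8*x + 16) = (x - 4)^2*(x + 1)*(x^2 - 3*x - 4) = (x - 4)^3*(x + 1)*(x + 1)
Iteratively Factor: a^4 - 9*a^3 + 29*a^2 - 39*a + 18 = (a - 2)*(a^3 - 7*a^2 + 15*a - 9) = (a - 3)*(a - 2)*(a^2 - 4*a + 3) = (a - 3)^2*(a - 2)*(a - 1)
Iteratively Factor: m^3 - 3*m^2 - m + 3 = (m + 1)*(m^2 - 4*m + 3) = (m - 3)*(m + 1)*(m - 1)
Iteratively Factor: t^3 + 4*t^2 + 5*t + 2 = (t + 1)*(t^2 + 3*t + 2) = (t + 1)*(t + 2)*(t + 1)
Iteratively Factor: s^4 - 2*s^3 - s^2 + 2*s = (s + 1)*(s^3 - 3*s^2 + 2*s) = (s - 1)*(s + 1)*(s^2 - 2*s) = s*(s - 1)*(s + 1)*(s - 2)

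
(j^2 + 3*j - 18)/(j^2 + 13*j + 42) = (j - 3)/(j + 7)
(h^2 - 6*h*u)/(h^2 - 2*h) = (h - 6*u)/(h - 2)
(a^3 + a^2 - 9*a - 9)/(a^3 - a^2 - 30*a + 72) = (a^2 + 4*a + 3)/(a^2 + 2*a - 24)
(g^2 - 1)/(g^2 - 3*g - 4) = (g - 1)/(g - 4)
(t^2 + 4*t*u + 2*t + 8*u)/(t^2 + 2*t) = (t + 4*u)/t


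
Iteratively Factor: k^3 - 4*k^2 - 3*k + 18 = (k + 2)*(k^2 - 6*k + 9) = (k - 3)*(k + 2)*(k - 3)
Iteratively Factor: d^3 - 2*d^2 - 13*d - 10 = (d + 2)*(d^2 - 4*d - 5) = (d - 5)*(d + 2)*(d + 1)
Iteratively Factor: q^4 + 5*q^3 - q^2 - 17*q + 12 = (q - 1)*(q^3 + 6*q^2 + 5*q - 12) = (q - 1)*(q + 4)*(q^2 + 2*q - 3) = (q - 1)^2*(q + 4)*(q + 3)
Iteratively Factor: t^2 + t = (t + 1)*(t)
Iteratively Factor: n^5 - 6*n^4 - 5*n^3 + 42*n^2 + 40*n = (n - 5)*(n^4 - n^3 - 10*n^2 - 8*n) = (n - 5)*(n + 2)*(n^3 - 3*n^2 - 4*n) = n*(n - 5)*(n + 2)*(n^2 - 3*n - 4) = n*(n - 5)*(n - 4)*(n + 2)*(n + 1)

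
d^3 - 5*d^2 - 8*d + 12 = (d - 6)*(d - 1)*(d + 2)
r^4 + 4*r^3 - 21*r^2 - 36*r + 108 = (r - 3)*(r - 2)*(r + 3)*(r + 6)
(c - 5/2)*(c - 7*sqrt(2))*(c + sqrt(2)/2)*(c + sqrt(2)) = c^4 - 11*sqrt(2)*c^3/2 - 5*c^3/2 - 20*c^2 + 55*sqrt(2)*c^2/4 - 7*sqrt(2)*c + 50*c + 35*sqrt(2)/2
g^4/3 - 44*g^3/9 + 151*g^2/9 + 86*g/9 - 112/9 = (g/3 + 1/3)*(g - 8)*(g - 7)*(g - 2/3)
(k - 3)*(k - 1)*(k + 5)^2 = k^4 + 6*k^3 - 12*k^2 - 70*k + 75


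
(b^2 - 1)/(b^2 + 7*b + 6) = (b - 1)/(b + 6)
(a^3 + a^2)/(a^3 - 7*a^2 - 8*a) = a/(a - 8)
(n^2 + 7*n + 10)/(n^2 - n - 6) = (n + 5)/(n - 3)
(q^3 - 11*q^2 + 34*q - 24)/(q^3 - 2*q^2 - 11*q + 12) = (q - 6)/(q + 3)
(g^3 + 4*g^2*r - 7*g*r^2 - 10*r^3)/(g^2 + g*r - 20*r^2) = (-g^2 + g*r + 2*r^2)/(-g + 4*r)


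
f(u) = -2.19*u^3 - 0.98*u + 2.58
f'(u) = -6.57*u^2 - 0.98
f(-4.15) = 163.17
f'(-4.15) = -114.13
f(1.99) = -16.63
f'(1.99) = -27.00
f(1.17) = -2.07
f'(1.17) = -9.97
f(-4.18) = 166.62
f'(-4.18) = -115.77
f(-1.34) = 9.16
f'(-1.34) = -12.78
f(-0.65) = 3.82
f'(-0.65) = -3.76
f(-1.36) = 9.42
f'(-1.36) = -13.13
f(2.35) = -28.14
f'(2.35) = -37.26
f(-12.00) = 3798.66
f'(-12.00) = -947.06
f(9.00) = -1602.75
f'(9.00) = -533.15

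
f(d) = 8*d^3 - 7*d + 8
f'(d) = 24*d^2 - 7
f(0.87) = 7.18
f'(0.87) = 11.17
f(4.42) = 667.87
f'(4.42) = 461.87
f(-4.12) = -522.64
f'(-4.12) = 400.39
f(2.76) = 156.88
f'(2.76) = 175.82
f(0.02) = 7.86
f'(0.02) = -6.99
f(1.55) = 26.94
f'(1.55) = 50.66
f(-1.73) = -21.31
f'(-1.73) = 64.83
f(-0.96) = 7.64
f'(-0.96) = 15.12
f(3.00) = 203.00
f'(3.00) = 209.00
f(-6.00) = -1678.00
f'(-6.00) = 857.00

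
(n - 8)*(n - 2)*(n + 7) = n^3 - 3*n^2 - 54*n + 112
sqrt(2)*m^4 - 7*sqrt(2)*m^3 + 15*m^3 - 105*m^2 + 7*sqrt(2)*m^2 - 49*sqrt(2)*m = m*(m - 7)*(m + 7*sqrt(2))*(sqrt(2)*m + 1)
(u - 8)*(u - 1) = u^2 - 9*u + 8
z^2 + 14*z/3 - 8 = (z - 4/3)*(z + 6)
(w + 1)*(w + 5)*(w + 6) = w^3 + 12*w^2 + 41*w + 30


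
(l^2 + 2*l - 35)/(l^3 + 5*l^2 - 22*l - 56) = (l - 5)/(l^2 - 2*l - 8)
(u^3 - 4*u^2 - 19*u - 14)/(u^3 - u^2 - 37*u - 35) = (u + 2)/(u + 5)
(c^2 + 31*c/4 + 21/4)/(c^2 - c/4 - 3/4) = (c + 7)/(c - 1)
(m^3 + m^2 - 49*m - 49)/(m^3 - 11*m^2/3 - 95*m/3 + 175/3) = 3*(m^2 + 8*m + 7)/(3*m^2 + 10*m - 25)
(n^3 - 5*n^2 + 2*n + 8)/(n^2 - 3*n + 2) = (n^2 - 3*n - 4)/(n - 1)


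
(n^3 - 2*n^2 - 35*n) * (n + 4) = n^4 + 2*n^3 - 43*n^2 - 140*n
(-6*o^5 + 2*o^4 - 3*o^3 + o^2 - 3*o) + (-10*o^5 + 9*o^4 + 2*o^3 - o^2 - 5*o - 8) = -16*o^5 + 11*o^4 - o^3 - 8*o - 8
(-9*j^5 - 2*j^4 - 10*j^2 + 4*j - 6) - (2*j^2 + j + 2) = -9*j^5 - 2*j^4 - 12*j^2 + 3*j - 8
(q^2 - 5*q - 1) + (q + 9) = q^2 - 4*q + 8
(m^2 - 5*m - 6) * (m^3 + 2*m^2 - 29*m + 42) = m^5 - 3*m^4 - 45*m^3 + 175*m^2 - 36*m - 252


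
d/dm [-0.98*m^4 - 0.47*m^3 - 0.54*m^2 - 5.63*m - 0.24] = -3.92*m^3 - 1.41*m^2 - 1.08*m - 5.63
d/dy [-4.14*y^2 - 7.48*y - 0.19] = -8.28*y - 7.48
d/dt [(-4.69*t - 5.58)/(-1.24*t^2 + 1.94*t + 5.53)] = (5.8156*t^2 - 9.0986*t - (2.48*t - 1.94)*(4.69*t + 5.58) - 25.9357)/(-1.24*t^2 + 1.94*t + 5.53)^2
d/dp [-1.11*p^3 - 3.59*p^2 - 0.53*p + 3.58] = -3.33*p^2 - 7.18*p - 0.53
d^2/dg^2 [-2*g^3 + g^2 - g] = 2 - 12*g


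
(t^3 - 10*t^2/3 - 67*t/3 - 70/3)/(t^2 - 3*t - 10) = (3*t^2 - 16*t - 35)/(3*(t - 5))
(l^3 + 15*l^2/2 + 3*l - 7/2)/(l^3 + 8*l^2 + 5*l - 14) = (l^2 + l/2 - 1/2)/(l^2 + l - 2)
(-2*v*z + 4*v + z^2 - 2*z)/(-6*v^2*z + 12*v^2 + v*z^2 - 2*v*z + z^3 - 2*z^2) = 1/(3*v + z)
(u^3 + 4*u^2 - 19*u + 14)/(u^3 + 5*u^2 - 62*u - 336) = (u^2 - 3*u + 2)/(u^2 - 2*u - 48)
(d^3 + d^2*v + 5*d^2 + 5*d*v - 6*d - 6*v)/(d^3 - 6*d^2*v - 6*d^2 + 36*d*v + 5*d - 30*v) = (-d^2 - d*v - 6*d - 6*v)/(-d^2 + 6*d*v + 5*d - 30*v)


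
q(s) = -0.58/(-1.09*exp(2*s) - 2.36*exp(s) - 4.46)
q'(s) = -0.58*(2.18*exp(2*s) + 2.36*exp(s))/(-1.09*exp(2*s) - 2.36*exp(s) - 4.46)^2 = (-1.2644*exp(s) - 1.3688)*exp(s)/(1.09*exp(2*s) + 2.36*exp(s) + 4.46)^2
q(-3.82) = 0.13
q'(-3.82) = -0.00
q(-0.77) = 0.10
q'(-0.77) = -0.03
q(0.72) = 0.04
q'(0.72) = -0.04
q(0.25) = 0.06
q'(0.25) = -0.04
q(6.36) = 0.00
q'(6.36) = -0.00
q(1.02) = 0.03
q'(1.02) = -0.04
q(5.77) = 0.00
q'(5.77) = -0.00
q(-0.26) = 0.08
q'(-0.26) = -0.04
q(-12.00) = 0.13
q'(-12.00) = 0.00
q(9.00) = 0.00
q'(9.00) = 0.00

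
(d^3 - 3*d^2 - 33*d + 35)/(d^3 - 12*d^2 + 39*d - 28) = (d + 5)/(d - 4)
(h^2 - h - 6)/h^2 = (h^2 - h - 6)/h^2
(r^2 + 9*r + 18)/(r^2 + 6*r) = (r + 3)/r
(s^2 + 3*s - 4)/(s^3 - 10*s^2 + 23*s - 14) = (s + 4)/(s^2 - 9*s + 14)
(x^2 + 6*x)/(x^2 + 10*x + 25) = x*(x + 6)/(x^2 + 10*x + 25)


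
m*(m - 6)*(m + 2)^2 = m^4 - 2*m^3 - 20*m^2 - 24*m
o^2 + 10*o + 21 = (o + 3)*(o + 7)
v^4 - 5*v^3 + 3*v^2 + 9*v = v*(v - 3)^2*(v + 1)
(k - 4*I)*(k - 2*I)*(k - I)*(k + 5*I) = k^4 - 2*I*k^3 + 21*k^2 - 62*I*k - 40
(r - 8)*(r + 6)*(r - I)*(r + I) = r^4 - 2*r^3 - 47*r^2 - 2*r - 48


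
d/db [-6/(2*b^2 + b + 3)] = 6*(4*b + 1)/(2*b^2 + b + 3)^2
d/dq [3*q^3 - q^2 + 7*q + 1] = 9*q^2 - 2*q + 7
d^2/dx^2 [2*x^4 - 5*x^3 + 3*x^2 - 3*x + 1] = 24*x^2 - 30*x + 6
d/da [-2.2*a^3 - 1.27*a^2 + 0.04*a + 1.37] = -6.6*a^2 - 2.54*a + 0.04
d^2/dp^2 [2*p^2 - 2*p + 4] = 4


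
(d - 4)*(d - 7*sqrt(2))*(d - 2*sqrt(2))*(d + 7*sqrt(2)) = d^4 - 4*d^3 - 2*sqrt(2)*d^3 - 98*d^2 + 8*sqrt(2)*d^2 + 196*sqrt(2)*d + 392*d - 784*sqrt(2)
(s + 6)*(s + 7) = s^2 + 13*s + 42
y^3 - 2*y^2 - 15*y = y*(y - 5)*(y + 3)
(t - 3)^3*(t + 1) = t^4 - 8*t^3 + 18*t^2 - 27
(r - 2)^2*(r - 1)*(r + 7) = r^4 + 2*r^3 - 27*r^2 + 52*r - 28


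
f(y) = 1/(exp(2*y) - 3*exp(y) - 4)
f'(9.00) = 0.00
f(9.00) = 0.00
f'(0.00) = 0.03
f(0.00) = -0.17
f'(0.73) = -0.07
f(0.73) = -0.17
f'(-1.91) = 0.02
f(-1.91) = -0.23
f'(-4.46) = 0.00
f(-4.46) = -0.25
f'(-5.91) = 0.00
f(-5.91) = -0.25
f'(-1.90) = 0.02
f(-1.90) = -0.23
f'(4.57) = -0.00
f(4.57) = 0.00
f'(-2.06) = 0.02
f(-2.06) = -0.23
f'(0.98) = -0.26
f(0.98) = -0.20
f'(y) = (-2*exp(2*y) + 3*exp(y))/(exp(2*y) - 3*exp(y) - 4)^2 = (3 - 2*exp(y))*exp(y)/(-exp(2*y) + 3*exp(y) + 4)^2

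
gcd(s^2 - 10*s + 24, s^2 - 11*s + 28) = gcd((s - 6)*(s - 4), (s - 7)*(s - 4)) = s - 4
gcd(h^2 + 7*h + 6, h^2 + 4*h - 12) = h + 6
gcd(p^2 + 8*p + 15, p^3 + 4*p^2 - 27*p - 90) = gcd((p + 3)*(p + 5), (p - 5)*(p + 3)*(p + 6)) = p + 3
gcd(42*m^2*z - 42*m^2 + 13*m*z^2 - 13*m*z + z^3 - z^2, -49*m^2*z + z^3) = 7*m + z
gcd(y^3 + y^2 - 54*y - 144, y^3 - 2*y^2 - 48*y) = y^2 - 2*y - 48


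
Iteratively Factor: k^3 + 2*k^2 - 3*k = (k)*(k^2 + 2*k - 3) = k*(k - 1)*(k + 3)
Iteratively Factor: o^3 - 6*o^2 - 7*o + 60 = (o + 3)*(o^2 - 9*o + 20) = (o - 4)*(o + 3)*(o - 5)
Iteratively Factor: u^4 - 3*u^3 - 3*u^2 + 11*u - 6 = (u - 1)*(u^3 - 2*u^2 - 5*u + 6) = (u - 3)*(u - 1)*(u^2 + u - 2) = (u - 3)*(u - 1)^2*(u + 2)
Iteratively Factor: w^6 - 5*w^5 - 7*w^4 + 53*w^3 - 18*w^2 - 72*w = (w - 3)*(w^5 - 2*w^4 - 13*w^3 + 14*w^2 + 24*w) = w*(w - 3)*(w^4 - 2*w^3 - 13*w^2 + 14*w + 24) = w*(w - 3)*(w - 2)*(w^3 - 13*w - 12) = w*(w - 3)*(w - 2)*(w + 1)*(w^2 - w - 12) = w*(w - 4)*(w - 3)*(w - 2)*(w + 1)*(w + 3)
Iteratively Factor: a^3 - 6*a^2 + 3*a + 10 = (a - 5)*(a^2 - a - 2) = (a - 5)*(a - 2)*(a + 1)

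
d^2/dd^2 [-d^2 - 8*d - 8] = -2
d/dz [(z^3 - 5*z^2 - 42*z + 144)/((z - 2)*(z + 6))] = (z^2 - 4*z - 2)/(z^2 - 4*z + 4)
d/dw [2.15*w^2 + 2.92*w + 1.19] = 4.3*w + 2.92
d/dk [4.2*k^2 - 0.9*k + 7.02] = 8.4*k - 0.9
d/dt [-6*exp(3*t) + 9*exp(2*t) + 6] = 18*(1 - exp(t))*exp(2*t)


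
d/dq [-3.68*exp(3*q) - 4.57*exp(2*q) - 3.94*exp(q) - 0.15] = (-11.04*exp(2*q) - 9.14*exp(q) - 3.94)*exp(q)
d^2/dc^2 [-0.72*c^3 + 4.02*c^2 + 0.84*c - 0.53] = 8.04 - 4.32*c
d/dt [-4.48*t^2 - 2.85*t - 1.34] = -8.96*t - 2.85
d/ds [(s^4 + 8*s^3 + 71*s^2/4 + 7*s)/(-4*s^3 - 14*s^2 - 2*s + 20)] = (-8*s^6 - 56*s^5 - 94*s^4 + 208*s^3 + 1085*s^2 + 1420*s + 280)/(8*(4*s^6 + 28*s^5 + 53*s^4 - 26*s^3 - 139*s^2 - 20*s + 100))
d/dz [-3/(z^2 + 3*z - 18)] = 3*(2*z + 3)/(z^2 + 3*z - 18)^2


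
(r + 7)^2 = r^2 + 14*r + 49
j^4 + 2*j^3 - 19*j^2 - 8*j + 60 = (j - 3)*(j - 2)*(j + 2)*(j + 5)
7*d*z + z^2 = z*(7*d + z)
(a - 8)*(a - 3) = a^2 - 11*a + 24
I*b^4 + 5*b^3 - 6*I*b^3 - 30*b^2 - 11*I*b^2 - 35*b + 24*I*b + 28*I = (b - 7)*(b + 1)*(b - 4*I)*(I*b + 1)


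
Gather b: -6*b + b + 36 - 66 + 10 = -5*b - 20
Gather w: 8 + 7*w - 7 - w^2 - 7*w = 1 - w^2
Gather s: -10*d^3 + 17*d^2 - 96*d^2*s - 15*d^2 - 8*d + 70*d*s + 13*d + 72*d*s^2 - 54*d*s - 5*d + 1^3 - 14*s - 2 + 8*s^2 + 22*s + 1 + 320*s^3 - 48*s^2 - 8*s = -10*d^3 + 2*d^2 + 320*s^3 + s^2*(72*d - 40) + s*(-96*d^2 + 16*d)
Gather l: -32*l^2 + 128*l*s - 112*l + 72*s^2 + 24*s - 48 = -32*l^2 + l*(128*s - 112) + 72*s^2 + 24*s - 48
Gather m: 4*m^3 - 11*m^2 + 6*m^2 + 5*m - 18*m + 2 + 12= 4*m^3 - 5*m^2 - 13*m + 14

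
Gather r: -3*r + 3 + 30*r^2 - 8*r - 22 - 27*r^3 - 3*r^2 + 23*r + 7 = -27*r^3 + 27*r^2 + 12*r - 12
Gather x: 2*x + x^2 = x^2 + 2*x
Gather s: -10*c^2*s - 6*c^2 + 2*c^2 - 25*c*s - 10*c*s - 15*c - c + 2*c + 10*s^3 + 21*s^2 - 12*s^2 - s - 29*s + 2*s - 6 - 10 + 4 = -4*c^2 - 14*c + 10*s^3 + 9*s^2 + s*(-10*c^2 - 35*c - 28) - 12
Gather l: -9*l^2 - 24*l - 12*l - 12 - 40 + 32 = -9*l^2 - 36*l - 20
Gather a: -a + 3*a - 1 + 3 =2*a + 2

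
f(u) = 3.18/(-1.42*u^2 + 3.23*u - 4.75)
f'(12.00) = 0.00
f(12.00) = -0.02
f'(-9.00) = -0.00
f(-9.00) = -0.02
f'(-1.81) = -0.11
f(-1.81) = -0.21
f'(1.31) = 0.18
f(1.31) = -1.08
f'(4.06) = 0.12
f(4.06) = -0.21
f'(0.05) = -0.47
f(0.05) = -0.69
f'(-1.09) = -0.20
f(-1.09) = -0.32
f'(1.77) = 0.47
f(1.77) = -0.91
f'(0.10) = -0.47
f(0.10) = -0.72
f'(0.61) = -0.44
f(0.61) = -0.96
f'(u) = 3.18*(2.84*u - 3.23)/(-1.42*u^2 + 3.23*u - 4.75)^2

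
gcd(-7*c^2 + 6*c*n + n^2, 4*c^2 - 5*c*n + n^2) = c - n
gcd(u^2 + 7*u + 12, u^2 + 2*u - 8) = u + 4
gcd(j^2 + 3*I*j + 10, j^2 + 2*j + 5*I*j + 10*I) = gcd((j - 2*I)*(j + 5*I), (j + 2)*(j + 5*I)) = j + 5*I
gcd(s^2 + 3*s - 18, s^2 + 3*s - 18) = s^2 + 3*s - 18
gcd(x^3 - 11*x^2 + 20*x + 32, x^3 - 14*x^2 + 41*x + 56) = x^2 - 7*x - 8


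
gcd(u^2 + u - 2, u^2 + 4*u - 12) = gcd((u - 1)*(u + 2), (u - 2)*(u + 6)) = 1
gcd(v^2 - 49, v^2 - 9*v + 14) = v - 7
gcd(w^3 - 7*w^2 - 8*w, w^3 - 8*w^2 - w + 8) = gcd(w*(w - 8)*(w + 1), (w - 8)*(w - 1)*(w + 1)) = w^2 - 7*w - 8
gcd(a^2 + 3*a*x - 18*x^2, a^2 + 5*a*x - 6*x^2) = a + 6*x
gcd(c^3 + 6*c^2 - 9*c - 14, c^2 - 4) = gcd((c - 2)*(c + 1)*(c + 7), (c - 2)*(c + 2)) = c - 2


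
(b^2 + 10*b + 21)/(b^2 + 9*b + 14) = (b + 3)/(b + 2)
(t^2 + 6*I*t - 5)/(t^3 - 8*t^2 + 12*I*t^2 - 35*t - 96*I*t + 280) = (t + I)/(t^2 + t*(-8 + 7*I) - 56*I)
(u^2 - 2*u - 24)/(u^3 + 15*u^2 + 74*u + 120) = (u - 6)/(u^2 + 11*u + 30)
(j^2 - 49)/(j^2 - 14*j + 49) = (j + 7)/(j - 7)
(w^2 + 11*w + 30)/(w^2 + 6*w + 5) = (w + 6)/(w + 1)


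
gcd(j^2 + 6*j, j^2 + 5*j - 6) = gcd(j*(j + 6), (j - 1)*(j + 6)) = j + 6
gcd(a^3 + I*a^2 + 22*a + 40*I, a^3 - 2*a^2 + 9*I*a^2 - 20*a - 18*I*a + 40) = a + 4*I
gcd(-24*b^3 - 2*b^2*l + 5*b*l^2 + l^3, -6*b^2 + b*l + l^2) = 6*b^2 - b*l - l^2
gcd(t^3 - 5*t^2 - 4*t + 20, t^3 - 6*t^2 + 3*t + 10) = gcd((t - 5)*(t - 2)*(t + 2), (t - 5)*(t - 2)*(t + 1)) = t^2 - 7*t + 10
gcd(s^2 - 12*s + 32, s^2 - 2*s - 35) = 1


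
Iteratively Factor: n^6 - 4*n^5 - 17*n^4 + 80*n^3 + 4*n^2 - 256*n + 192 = (n - 2)*(n^5 - 2*n^4 - 21*n^3 + 38*n^2 + 80*n - 96) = (n - 4)*(n - 2)*(n^4 + 2*n^3 - 13*n^2 - 14*n + 24) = (n - 4)*(n - 2)*(n + 2)*(n^3 - 13*n + 12) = (n - 4)*(n - 3)*(n - 2)*(n + 2)*(n^2 + 3*n - 4) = (n - 4)*(n - 3)*(n - 2)*(n + 2)*(n + 4)*(n - 1)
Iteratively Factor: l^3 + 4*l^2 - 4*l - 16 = (l + 2)*(l^2 + 2*l - 8) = (l + 2)*(l + 4)*(l - 2)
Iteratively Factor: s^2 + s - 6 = (s + 3)*(s - 2)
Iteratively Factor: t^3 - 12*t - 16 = (t + 2)*(t^2 - 2*t - 8) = (t + 2)^2*(t - 4)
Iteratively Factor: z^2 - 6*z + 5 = (z - 1)*(z - 5)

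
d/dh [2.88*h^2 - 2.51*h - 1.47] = 5.76*h - 2.51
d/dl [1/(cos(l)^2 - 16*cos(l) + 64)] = 2*sin(l)/(cos(l) - 8)^3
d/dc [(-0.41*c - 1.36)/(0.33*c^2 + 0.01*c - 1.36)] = (0.1353*c^2 + 0.8976*c + 0.5712)/(0.1089*c^4 + 0.0066*c^3 - 0.8975*c^2 - 0.0272*c + 1.8496)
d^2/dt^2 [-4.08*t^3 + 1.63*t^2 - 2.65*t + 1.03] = 3.26 - 24.48*t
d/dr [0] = 0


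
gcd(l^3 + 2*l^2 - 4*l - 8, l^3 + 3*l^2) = 1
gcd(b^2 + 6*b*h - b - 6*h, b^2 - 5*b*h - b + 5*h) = b - 1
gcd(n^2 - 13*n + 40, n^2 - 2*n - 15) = n - 5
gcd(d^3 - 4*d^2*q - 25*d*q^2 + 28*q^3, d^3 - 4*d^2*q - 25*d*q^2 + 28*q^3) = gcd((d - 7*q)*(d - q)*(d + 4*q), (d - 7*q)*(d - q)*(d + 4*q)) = d^3 - 4*d^2*q - 25*d*q^2 + 28*q^3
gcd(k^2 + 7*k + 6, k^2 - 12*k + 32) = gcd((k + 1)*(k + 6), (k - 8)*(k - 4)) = 1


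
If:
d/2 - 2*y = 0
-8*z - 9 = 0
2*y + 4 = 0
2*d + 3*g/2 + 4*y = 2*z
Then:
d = -8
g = 29/2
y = -2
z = -9/8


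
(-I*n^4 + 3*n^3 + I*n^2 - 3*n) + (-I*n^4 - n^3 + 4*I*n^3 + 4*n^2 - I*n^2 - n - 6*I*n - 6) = -2*I*n^4 + 2*n^3 + 4*I*n^3 + 4*n^2 - 4*n - 6*I*n - 6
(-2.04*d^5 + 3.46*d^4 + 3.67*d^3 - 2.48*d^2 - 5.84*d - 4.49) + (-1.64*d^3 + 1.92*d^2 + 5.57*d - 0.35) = -2.04*d^5 + 3.46*d^4 + 2.03*d^3 - 0.56*d^2 - 0.27*d - 4.84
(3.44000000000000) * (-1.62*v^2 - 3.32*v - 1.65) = -5.5728*v^2 - 11.4208*v - 5.676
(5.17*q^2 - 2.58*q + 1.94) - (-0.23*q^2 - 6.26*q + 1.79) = 5.4*q^2 + 3.68*q + 0.15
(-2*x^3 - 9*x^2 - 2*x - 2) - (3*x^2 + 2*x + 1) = -2*x^3 - 12*x^2 - 4*x - 3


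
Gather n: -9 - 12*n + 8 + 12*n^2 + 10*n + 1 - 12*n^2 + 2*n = 0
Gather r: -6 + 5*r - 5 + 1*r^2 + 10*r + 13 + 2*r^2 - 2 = 3*r^2 + 15*r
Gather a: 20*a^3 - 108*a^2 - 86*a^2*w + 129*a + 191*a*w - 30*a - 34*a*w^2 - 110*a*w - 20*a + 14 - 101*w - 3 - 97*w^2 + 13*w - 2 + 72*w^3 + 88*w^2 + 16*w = 20*a^3 + a^2*(-86*w - 108) + a*(-34*w^2 + 81*w + 79) + 72*w^3 - 9*w^2 - 72*w + 9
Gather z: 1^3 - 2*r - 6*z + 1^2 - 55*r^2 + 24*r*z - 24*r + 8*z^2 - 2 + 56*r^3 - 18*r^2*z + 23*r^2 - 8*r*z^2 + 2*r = 56*r^3 - 32*r^2 - 24*r + z^2*(8 - 8*r) + z*(-18*r^2 + 24*r - 6)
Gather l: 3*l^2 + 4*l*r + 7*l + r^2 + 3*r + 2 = 3*l^2 + l*(4*r + 7) + r^2 + 3*r + 2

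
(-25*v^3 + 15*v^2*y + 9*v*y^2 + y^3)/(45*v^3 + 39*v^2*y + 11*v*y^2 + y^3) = (-5*v^2 + 4*v*y + y^2)/(9*v^2 + 6*v*y + y^2)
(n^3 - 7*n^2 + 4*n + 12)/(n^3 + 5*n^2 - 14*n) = (n^2 - 5*n - 6)/(n*(n + 7))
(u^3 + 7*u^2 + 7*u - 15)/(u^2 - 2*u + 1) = (u^2 + 8*u + 15)/(u - 1)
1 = 1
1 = 1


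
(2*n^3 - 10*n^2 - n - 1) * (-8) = -16*n^3 + 80*n^2 + 8*n + 8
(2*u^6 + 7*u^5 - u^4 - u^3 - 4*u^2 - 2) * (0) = 0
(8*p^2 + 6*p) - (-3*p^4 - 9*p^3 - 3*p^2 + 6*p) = 3*p^4 + 9*p^3 + 11*p^2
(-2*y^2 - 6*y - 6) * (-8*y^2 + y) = 16*y^4 + 46*y^3 + 42*y^2 - 6*y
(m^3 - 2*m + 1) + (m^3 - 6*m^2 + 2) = 2*m^3 - 6*m^2 - 2*m + 3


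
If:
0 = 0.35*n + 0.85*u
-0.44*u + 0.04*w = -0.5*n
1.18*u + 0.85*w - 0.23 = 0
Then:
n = -0.02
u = 0.01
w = 0.26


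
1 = 1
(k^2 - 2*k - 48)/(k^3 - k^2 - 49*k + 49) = (k^2 - 2*k - 48)/(k^3 - k^2 - 49*k + 49)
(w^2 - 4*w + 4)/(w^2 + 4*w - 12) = (w - 2)/(w + 6)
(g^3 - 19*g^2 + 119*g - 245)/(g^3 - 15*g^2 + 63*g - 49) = (g - 5)/(g - 1)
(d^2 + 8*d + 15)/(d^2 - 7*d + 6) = (d^2 + 8*d + 15)/(d^2 - 7*d + 6)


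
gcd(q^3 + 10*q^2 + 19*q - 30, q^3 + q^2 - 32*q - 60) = q + 5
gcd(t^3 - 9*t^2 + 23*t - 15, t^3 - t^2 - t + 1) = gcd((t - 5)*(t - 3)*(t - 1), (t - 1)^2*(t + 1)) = t - 1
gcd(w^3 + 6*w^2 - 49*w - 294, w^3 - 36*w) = w + 6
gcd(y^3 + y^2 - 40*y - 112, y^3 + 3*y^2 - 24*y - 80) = y^2 + 8*y + 16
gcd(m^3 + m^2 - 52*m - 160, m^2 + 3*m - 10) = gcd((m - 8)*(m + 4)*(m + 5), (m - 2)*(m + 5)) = m + 5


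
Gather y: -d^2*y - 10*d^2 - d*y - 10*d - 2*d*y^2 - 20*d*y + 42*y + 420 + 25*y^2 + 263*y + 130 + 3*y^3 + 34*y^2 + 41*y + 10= -10*d^2 - 10*d + 3*y^3 + y^2*(59 - 2*d) + y*(-d^2 - 21*d + 346) + 560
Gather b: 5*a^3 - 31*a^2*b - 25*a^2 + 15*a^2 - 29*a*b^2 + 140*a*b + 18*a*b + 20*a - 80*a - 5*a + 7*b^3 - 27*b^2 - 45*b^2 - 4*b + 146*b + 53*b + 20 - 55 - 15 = 5*a^3 - 10*a^2 - 65*a + 7*b^3 + b^2*(-29*a - 72) + b*(-31*a^2 + 158*a + 195) - 50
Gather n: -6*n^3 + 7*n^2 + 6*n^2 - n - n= -6*n^3 + 13*n^2 - 2*n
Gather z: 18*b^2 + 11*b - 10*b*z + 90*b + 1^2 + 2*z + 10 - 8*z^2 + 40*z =18*b^2 + 101*b - 8*z^2 + z*(42 - 10*b) + 11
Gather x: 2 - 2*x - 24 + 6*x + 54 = 4*x + 32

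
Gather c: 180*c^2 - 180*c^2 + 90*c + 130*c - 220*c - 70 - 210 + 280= 0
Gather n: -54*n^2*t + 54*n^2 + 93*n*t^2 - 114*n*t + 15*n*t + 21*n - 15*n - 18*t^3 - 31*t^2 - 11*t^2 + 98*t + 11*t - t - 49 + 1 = n^2*(54 - 54*t) + n*(93*t^2 - 99*t + 6) - 18*t^3 - 42*t^2 + 108*t - 48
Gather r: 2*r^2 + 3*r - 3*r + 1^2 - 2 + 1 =2*r^2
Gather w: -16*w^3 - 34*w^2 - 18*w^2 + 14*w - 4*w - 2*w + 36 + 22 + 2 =-16*w^3 - 52*w^2 + 8*w + 60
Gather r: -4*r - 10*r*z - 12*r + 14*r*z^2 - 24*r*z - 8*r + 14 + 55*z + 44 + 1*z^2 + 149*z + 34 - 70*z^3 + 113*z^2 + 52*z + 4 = r*(14*z^2 - 34*z - 24) - 70*z^3 + 114*z^2 + 256*z + 96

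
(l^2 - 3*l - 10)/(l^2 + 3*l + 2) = (l - 5)/(l + 1)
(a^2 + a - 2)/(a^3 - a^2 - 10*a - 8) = (a - 1)/(a^2 - 3*a - 4)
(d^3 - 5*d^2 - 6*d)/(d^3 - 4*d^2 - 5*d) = (d - 6)/(d - 5)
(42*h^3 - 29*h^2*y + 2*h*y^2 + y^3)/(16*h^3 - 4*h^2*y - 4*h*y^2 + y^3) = (-21*h^2 + 4*h*y + y^2)/(-8*h^2 - 2*h*y + y^2)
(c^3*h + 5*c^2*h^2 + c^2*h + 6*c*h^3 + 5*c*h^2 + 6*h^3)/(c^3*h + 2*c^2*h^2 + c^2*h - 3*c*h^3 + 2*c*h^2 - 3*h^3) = (c + 2*h)/(c - h)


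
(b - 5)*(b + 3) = b^2 - 2*b - 15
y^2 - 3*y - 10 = (y - 5)*(y + 2)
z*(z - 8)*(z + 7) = z^3 - z^2 - 56*z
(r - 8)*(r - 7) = r^2 - 15*r + 56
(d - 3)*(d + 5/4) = d^2 - 7*d/4 - 15/4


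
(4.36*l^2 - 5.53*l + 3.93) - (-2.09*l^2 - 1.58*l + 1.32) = 6.45*l^2 - 3.95*l + 2.61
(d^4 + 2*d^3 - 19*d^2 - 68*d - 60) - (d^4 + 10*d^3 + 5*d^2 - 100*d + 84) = -8*d^3 - 24*d^2 + 32*d - 144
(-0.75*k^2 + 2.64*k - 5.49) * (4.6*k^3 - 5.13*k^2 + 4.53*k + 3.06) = -3.45*k^5 + 15.9915*k^4 - 42.1947*k^3 + 37.8279*k^2 - 16.7913*k - 16.7994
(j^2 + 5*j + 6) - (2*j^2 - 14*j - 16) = -j^2 + 19*j + 22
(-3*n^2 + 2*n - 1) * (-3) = 9*n^2 - 6*n + 3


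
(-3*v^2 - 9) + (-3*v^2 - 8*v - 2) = -6*v^2 - 8*v - 11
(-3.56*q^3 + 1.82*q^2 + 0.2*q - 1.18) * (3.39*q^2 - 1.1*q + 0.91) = -12.0684*q^5 + 10.0858*q^4 - 4.5636*q^3 - 2.564*q^2 + 1.48*q - 1.0738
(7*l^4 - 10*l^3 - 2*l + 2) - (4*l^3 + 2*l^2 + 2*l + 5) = 7*l^4 - 14*l^3 - 2*l^2 - 4*l - 3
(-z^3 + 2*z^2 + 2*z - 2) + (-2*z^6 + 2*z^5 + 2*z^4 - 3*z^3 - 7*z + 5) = -2*z^6 + 2*z^5 + 2*z^4 - 4*z^3 + 2*z^2 - 5*z + 3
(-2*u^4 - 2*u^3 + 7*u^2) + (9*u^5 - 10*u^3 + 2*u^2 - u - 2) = 9*u^5 - 2*u^4 - 12*u^3 + 9*u^2 - u - 2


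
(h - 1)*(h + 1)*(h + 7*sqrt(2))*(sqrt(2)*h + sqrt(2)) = sqrt(2)*h^4 + sqrt(2)*h^3 + 14*h^3 - sqrt(2)*h^2 + 14*h^2 - 14*h - sqrt(2)*h - 14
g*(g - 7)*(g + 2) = g^3 - 5*g^2 - 14*g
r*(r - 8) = r^2 - 8*r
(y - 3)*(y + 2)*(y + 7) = y^3 + 6*y^2 - 13*y - 42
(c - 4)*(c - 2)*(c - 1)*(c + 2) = c^4 - 5*c^3 + 20*c - 16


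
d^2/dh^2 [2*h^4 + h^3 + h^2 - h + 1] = 24*h^2 + 6*h + 2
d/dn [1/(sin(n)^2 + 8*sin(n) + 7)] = -2*(sin(n) + 4)*cos(n)/(sin(n)^2 + 8*sin(n) + 7)^2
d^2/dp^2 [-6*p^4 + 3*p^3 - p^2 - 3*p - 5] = -72*p^2 + 18*p - 2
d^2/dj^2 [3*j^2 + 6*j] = 6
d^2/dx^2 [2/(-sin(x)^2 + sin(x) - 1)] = 2*(4*sin(x)^3 - 3*sin(x)^2 - 9*sin(x) + 7)*sin(x)/(sin(x)^2 - sin(x) + 1)^3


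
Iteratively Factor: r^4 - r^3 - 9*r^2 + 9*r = (r + 3)*(r^3 - 4*r^2 + 3*r) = r*(r + 3)*(r^2 - 4*r + 3) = r*(r - 3)*(r + 3)*(r - 1)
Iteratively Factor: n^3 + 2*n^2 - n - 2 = (n + 2)*(n^2 - 1) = (n - 1)*(n + 2)*(n + 1)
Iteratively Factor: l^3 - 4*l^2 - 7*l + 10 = (l + 2)*(l^2 - 6*l + 5) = (l - 5)*(l + 2)*(l - 1)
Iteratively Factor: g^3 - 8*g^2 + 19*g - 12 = (g - 3)*(g^2 - 5*g + 4) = (g - 4)*(g - 3)*(g - 1)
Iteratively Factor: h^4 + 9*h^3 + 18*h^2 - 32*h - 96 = (h + 3)*(h^3 + 6*h^2 - 32) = (h - 2)*(h + 3)*(h^2 + 8*h + 16) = (h - 2)*(h + 3)*(h + 4)*(h + 4)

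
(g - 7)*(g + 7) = g^2 - 49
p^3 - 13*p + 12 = (p - 3)*(p - 1)*(p + 4)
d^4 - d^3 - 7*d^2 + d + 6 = (d - 3)*(d - 1)*(d + 1)*(d + 2)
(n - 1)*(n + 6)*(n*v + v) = n^3*v + 6*n^2*v - n*v - 6*v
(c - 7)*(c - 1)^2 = c^3 - 9*c^2 + 15*c - 7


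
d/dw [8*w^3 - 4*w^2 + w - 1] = 24*w^2 - 8*w + 1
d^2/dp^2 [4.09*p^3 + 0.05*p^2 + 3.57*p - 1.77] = 24.54*p + 0.1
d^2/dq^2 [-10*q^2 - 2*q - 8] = -20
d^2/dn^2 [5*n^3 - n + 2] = 30*n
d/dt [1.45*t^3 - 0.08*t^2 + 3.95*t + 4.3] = 4.35*t^2 - 0.16*t + 3.95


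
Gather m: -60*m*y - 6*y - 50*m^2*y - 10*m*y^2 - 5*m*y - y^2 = -50*m^2*y + m*(-10*y^2 - 65*y) - y^2 - 6*y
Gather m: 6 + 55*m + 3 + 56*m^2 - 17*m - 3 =56*m^2 + 38*m + 6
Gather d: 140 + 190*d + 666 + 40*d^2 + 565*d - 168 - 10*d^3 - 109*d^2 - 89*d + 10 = -10*d^3 - 69*d^2 + 666*d + 648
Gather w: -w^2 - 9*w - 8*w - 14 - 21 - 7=-w^2 - 17*w - 42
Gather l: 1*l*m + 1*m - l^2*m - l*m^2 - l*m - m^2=-l^2*m - l*m^2 - m^2 + m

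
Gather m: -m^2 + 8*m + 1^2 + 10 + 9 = -m^2 + 8*m + 20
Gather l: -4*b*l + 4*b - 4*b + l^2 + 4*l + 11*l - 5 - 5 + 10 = l^2 + l*(15 - 4*b)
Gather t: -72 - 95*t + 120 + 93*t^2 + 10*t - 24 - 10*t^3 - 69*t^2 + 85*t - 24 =-10*t^3 + 24*t^2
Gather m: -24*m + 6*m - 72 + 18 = -18*m - 54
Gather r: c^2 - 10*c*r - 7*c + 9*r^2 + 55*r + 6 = c^2 - 7*c + 9*r^2 + r*(55 - 10*c) + 6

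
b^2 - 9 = (b - 3)*(b + 3)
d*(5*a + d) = 5*a*d + d^2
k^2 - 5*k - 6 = (k - 6)*(k + 1)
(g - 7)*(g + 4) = g^2 - 3*g - 28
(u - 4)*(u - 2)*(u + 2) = u^3 - 4*u^2 - 4*u + 16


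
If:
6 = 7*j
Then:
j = 6/7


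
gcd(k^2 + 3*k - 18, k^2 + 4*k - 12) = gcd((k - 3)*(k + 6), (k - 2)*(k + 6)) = k + 6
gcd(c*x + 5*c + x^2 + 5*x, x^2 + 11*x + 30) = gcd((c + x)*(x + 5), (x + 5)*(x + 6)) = x + 5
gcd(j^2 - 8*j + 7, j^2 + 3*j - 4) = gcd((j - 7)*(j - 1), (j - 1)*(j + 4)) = j - 1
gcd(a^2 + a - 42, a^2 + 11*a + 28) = a + 7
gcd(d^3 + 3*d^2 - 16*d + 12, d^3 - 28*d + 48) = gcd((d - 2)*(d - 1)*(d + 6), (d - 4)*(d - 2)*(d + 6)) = d^2 + 4*d - 12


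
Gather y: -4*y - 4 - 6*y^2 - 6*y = -6*y^2 - 10*y - 4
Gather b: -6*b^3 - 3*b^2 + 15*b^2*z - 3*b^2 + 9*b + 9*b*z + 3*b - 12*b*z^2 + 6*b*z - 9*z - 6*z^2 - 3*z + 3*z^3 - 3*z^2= -6*b^3 + b^2*(15*z - 6) + b*(-12*z^2 + 15*z + 12) + 3*z^3 - 9*z^2 - 12*z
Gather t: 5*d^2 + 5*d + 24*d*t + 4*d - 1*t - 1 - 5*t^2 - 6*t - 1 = 5*d^2 + 9*d - 5*t^2 + t*(24*d - 7) - 2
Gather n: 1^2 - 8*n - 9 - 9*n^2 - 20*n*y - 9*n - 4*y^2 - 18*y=-9*n^2 + n*(-20*y - 17) - 4*y^2 - 18*y - 8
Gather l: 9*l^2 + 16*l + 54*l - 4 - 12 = 9*l^2 + 70*l - 16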